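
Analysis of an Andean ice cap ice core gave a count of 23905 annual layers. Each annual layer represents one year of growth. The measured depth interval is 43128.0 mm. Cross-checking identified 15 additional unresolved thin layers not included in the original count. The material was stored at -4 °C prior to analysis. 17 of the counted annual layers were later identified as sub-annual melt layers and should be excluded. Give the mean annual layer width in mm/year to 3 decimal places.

Correcting the raw count gives 23905 − 17 + 15 = 23903 true annual layers.
Extension rate ≈ 43128.0 / 23903 = 1.804 mm/year.

1.804 mm/year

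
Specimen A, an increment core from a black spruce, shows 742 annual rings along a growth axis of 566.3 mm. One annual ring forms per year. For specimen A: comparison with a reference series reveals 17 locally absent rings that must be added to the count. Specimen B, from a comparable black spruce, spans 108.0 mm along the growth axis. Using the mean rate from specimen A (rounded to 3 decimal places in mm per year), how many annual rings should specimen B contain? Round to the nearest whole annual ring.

Specimen A: true annual ring count = 742 + 17 = 759.
A: 566.3 mm over 759 years gives 566.3 / 759 ≈ 0.746 mm/year.
B spans 108.0 / 0.746 = 144.77 years ≈ 145 annual rings.

145 annual rings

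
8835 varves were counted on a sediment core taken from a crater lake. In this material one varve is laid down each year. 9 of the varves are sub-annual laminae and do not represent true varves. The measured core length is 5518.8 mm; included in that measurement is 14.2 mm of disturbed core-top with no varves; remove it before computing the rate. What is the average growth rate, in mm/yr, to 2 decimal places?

0.62 mm/yr

After corrections the count is 8835 − 9 = 8826 varves.
Net length = 5518.8 − 14.2 = 5504.6 mm.
5504.6 mm over 8826 years gives 5504.6 / 8826 ≈ 0.62 mm/yr.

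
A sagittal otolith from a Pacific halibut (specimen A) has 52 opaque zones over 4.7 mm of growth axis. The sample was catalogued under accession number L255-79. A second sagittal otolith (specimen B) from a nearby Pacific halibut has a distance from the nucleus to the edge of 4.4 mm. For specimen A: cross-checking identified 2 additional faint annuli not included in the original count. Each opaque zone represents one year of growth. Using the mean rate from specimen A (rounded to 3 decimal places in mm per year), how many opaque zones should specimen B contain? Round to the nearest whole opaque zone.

51 opaque zones

Specimen A: correcting the raw count gives 52 + 2 = 54 true opaque zones.
A: Mean rate = 4.7 mm / 54 years ≈ 0.087 mm/year.
B spans 4.4 / 0.087 = 50.57 years ≈ 51 opaque zones.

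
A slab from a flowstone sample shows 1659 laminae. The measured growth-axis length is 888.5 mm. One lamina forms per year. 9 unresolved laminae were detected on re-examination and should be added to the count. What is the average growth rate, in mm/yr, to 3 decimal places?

0.533 mm/yr

After corrections the count is 1659 + 9 = 1668 laminae.
Extension rate ≈ 888.5 / 1668 = 0.533 mm/yr.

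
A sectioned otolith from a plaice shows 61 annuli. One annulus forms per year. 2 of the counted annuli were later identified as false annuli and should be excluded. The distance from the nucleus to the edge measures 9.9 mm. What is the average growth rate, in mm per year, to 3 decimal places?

0.168 mm per year

Correcting the raw count gives 61 − 2 = 59 true annuli.
Extension rate ≈ 9.9 / 59 = 0.168 mm per year.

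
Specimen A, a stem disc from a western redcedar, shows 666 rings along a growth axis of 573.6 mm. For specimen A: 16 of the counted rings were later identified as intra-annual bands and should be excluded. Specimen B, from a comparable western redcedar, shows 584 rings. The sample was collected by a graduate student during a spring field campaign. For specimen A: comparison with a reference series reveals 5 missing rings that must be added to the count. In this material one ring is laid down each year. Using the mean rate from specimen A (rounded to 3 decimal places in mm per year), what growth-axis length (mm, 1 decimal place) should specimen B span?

Specimen A: correcting the raw count gives 666 − 16 + 5 = 655 true rings.
A: Mean rate = 573.6 mm / 655 years ≈ 0.876 mm per year.
For B, 0.876 mm/year × 584 years = 511.6 mm.

511.6 mm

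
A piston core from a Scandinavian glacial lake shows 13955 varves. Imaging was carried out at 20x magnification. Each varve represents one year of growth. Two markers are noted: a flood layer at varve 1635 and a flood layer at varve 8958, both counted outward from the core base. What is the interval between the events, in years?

7323 yr

The two markers are separated by 8958 − 1635 = 7323 varves.
At one varve per year, 7323 years elapsed between them.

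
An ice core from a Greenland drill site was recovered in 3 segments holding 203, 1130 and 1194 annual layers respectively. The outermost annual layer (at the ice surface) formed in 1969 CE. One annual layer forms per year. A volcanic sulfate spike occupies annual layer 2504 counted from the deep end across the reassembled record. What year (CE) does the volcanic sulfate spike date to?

1946 CE

Total annual layers = 203 + 1130 + 1194 = 2527.
Between annual layer 2504 and the ice surface there are 2527 − 2504 = 23 annual layers.
1969 − 23 = 1946 CE.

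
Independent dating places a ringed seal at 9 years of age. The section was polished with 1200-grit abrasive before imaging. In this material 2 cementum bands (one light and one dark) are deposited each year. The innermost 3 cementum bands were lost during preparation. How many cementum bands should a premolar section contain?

15 cementum bands

Expected cementum bands: 9 × 2 = 18.
Subtracting the 3 cementum bands not captured gives 18 − 3 = 15 cementum bands in the record.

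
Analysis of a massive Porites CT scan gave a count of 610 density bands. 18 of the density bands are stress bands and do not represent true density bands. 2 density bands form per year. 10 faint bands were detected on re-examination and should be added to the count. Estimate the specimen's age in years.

After corrections the count is 610 − 18 + 10 = 602 density bands.
Dividing by 2 density bands per year: 602 / 2 = 301 years.

301 years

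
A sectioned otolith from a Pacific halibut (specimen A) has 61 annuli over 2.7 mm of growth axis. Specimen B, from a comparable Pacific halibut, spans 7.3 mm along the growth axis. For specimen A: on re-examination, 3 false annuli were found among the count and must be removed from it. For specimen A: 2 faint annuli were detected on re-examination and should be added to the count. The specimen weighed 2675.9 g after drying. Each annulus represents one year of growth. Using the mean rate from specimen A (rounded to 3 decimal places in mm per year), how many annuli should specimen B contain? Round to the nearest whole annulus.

Specimen A: correcting the raw count gives 61 − 3 + 2 = 60 true annuli.
A: Mean rate = 2.7 mm / 60 years ≈ 0.045 mm per year.
Specimen B: 7.3 mm / 0.045 mm per year = 162.22 years ≈ 162 annuli.

162 annuli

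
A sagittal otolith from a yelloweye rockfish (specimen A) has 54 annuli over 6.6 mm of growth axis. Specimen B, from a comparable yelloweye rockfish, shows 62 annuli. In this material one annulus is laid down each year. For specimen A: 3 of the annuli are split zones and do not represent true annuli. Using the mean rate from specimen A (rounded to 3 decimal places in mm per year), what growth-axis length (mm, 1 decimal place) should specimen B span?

Specimen A: true annulus count = 54 − 3 = 51.
A: 6.6 mm over 51 years gives 6.6 / 51 ≈ 0.129 mm/year.
Length of B = 0.129 × 62 = 8.0 mm.

8.0 mm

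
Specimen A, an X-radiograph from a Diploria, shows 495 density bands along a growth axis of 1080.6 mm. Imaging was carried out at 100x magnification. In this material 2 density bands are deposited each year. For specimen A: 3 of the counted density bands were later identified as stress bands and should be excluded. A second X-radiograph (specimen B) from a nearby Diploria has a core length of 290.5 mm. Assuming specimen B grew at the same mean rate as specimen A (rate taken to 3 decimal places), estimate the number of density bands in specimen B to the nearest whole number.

132 density bands

Specimen A: true density band count = 495 − 3 = 492.
Specimen A: dividing by 2 density bands per year: 492 / 2 = 246 years.
A: Mean rate = 1080.6 mm / 246 years ≈ 4.393 mm/yr.
Specimen B: 290.5 mm / 4.393 mm per year = 66.13 years; at 2 density bands per year that is 66.13 × 2 ≈ 132 density bands.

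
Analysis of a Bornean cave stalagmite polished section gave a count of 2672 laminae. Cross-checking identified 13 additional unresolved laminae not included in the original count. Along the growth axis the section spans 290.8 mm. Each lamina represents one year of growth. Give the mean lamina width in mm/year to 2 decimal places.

0.11 mm/year

Adjusted count: 2672 + 13 = 2685 laminae.
Mean rate = 290.8 mm / 2685 years ≈ 0.11 mm/year.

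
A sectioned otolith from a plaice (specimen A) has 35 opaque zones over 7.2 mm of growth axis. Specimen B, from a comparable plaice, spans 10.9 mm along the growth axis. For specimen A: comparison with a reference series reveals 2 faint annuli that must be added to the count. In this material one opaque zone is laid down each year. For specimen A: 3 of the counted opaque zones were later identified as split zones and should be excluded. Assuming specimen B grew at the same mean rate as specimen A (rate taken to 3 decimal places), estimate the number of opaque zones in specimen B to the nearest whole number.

Specimen A: adjusted count: 35 − 3 + 2 = 34 opaque zones.
A: Mean rate = 7.2 mm / 34 years ≈ 0.212 mm/year.
B spans 10.9 / 0.212 = 51.42 years ≈ 51 opaque zones.

51 opaque zones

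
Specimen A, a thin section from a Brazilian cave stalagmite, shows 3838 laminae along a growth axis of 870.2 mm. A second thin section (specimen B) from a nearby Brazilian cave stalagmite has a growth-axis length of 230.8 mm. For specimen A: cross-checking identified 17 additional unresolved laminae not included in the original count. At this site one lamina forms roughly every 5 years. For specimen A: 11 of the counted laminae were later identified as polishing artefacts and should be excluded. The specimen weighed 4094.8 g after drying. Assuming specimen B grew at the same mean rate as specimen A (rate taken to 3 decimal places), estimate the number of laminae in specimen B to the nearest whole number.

1026 laminae

Specimen A: adjusted count: 3838 − 11 + 17 = 3844 laminae.
Specimen A: at 5 years per lamina, 3844 × 5 = 19220 years.
A: Extension rate ≈ 870.2 / 19220 = 0.045 mm/yr.
B spans 230.8 / 0.045 = 5128.89 years; at 5 years per lamina that is 5128.89 / 5 ≈ 1026 laminae.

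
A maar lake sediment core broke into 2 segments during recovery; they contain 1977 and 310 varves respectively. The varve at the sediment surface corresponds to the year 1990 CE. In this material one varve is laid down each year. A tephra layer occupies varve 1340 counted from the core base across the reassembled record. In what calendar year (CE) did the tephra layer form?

Total varves = 1977 + 310 = 2287.
2287 − 1340 = 947 varves lie beyond the tephra layer toward the sediment surface.
Counting back 947 years from 1990 CE places the tephra layer in 1990 − 947 = 1043 CE.

1043 CE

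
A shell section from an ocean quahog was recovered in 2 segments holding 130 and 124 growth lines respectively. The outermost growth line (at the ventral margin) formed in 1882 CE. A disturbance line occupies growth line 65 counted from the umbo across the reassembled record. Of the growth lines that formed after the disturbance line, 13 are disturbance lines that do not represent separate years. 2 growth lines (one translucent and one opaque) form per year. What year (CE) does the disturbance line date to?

1794 CE

Total growth lines = 130 + 124 = 254.
Between growth line 65 and the ventral margin there are 254 − 65 = 189 growth lines.
Removing the 13 false growth lines leaves 189 − 13 = 176 true growth lines beyond the disturbance line.
With 2 growth lines per year, 176 / 2 = 88 years.
Counting back 88 years from 1882 CE places the disturbance line in 1882 − 88 = 1794 CE.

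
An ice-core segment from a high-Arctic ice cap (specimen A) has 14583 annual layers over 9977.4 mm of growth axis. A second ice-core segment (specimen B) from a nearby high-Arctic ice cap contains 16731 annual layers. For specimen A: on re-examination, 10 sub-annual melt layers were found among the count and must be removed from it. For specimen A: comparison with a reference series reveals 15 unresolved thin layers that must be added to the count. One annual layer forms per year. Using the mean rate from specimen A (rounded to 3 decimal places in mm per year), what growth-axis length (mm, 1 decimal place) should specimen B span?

11444.0 mm

Specimen A: correcting the raw count gives 14583 − 10 + 15 = 14588 true annual layers.
A: Extension rate ≈ 9977.4 / 14588 = 0.684 mm per year.
B's length ≈ 0.684 × 16731 = 11444.0 mm.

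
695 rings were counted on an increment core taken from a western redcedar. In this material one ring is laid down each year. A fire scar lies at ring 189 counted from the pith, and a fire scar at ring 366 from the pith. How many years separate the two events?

177 years

366 − 189 = 177 rings lie between the two events.
One ring per year makes the interval 177 years.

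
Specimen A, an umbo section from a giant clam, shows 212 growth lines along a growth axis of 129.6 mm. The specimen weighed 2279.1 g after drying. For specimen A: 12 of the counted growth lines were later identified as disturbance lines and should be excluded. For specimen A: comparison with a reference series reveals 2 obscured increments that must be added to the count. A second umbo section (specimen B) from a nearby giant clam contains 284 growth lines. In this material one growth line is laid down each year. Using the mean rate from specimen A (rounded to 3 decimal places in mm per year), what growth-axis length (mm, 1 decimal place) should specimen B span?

182.3 mm

Specimen A: correcting the raw count gives 212 − 12 + 2 = 202 true growth lines.
A: Mean rate = 129.6 mm / 202 years ≈ 0.642 mm/year.
Length of B = 0.642 × 284 = 182.3 mm.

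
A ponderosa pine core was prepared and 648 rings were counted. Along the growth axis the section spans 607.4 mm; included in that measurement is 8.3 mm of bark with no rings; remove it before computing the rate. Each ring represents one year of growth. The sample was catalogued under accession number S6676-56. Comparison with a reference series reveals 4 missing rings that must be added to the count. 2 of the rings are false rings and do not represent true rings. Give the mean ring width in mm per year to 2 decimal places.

0.92 mm per year

Correcting the raw count gives 648 − 2 + 4 = 650 true rings.
Removing the 8.3 mm offcut leaves 607.4 − 8.3 = 599.1 mm.
Mean rate = 599.1 mm / 650 years ≈ 0.92 mm per year.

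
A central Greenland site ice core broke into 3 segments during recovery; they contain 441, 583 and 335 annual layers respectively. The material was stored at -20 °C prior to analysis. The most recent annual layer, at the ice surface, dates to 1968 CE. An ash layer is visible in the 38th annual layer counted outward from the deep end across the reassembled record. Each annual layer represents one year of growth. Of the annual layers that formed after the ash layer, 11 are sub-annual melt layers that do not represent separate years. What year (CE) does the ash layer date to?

Total annual layers = 441 + 583 + 335 = 1359.
Between annual layer 38 and the ice surface there are 1359 − 38 = 1321 annual layers.
Excluding 11 false annual layers: 1321 − 11 = 1310.
The annual layer at the ice surface is 1968 CE, so the ash layer dates to 1968 − 1310 = 658 CE.

658 CE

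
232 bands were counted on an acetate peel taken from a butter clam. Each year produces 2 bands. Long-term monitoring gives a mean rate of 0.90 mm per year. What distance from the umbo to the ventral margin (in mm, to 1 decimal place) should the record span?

Dividing by 2 bands per year: 232 / 2 = 116 years.
Length ≈ 0.90 × 116 = 104.4 mm.

104.4 mm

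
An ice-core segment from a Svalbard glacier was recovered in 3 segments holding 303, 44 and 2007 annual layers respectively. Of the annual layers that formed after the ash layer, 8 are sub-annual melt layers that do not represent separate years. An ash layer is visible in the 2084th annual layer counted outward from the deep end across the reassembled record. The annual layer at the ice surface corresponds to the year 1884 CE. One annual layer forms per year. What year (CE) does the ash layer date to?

1622 CE

Total annual layers = 303 + 44 + 2007 = 2354.
Between annual layer 2084 and the ice surface there are 2354 − 2084 = 270 annual layers.
Removing the 8 false annual layers leaves 270 − 8 = 262 true annual layers beyond the ash layer.
The annual layer at the ice surface is 1884 CE, so the ash layer dates to 1884 − 262 = 1622 CE.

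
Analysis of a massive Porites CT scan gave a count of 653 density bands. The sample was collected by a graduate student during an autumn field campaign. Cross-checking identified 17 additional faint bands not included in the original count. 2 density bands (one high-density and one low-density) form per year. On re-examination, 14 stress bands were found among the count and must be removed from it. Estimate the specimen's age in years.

328 years

After corrections the count is 653 − 14 + 17 = 656 density bands.
Dividing by 2 density bands per year: 656 / 2 = 328 years.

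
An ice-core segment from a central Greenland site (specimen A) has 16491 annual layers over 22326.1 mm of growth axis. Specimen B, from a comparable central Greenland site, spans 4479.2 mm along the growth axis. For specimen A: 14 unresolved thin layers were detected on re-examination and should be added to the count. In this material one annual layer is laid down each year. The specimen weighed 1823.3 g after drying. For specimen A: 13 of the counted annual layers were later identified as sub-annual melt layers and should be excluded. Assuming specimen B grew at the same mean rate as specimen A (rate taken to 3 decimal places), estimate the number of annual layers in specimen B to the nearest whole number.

3308 annual layers

Specimen A: correcting the raw count gives 16491 − 13 + 14 = 16492 true annual layers.
A: Mean rate = 22326.1 mm / 16492 years ≈ 1.354 mm/yr.
Specimen B: 4479.2 mm / 1.354 mm per year = 3308.12 years ≈ 3308 annual layers.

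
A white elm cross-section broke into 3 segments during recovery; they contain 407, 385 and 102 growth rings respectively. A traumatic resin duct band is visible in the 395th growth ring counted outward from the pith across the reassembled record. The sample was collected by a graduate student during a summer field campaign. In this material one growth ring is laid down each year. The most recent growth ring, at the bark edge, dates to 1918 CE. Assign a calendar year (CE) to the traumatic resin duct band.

1419 CE

Total growth rings = 407 + 385 + 102 = 894.
894 − 395 = 499 growth rings lie beyond the traumatic resin duct band toward the bark edge.
1918 − 499 = 1419 CE.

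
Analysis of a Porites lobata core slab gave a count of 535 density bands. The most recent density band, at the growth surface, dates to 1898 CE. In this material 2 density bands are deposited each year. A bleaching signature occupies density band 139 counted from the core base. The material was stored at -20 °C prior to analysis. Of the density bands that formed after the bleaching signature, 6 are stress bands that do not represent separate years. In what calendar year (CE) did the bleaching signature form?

1703 CE

535 − 139 = 396 density bands lie beyond the bleaching signature toward the growth surface.
Removing the 6 false density bands leaves 396 − 6 = 390 true density bands beyond the bleaching signature.
With 2 density bands per year, 390 / 2 = 195 years.
1898 − 195 = 1703 CE.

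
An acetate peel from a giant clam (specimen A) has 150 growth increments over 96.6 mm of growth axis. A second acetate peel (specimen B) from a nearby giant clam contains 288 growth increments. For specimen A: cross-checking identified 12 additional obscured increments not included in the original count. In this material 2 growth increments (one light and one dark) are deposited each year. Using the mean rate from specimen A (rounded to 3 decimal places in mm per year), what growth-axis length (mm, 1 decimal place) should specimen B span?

171.8 mm

Specimen A: correcting the raw count gives 150 + 12 = 162 true growth increments.
Specimen A: 162 growth increments at 2 per year is 162 / 2 = 81 years.
A: Mean rate = 96.6 mm / 81 years ≈ 1.193 mm/year.
Specimen B: with 2 growth increments per year, 288 / 2 = 144 years. B's length ≈ 1.193 × 144 = 171.8 mm.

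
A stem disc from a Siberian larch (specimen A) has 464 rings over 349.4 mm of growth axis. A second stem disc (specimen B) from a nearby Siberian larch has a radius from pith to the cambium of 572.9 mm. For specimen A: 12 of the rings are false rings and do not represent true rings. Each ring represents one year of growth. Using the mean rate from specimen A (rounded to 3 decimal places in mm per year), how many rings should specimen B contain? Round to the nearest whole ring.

Specimen A: adjusted count: 464 − 12 = 452 rings.
A: Mean rate = 349.4 mm / 452 years ≈ 0.773 mm/year.
B spans 572.9 / 0.773 = 741.14 years ≈ 741 rings.

741 rings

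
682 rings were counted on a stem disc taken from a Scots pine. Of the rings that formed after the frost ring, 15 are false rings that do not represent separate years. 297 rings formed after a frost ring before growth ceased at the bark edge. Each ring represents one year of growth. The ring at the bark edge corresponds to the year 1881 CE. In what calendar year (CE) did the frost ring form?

1599 CE

297 rings post-date the frost ring.
297 − 15 false = 282 true rings after the frost ring.
The ring at the bark edge is 1881 CE, so the frost ring dates to 1881 − 282 = 1599 CE.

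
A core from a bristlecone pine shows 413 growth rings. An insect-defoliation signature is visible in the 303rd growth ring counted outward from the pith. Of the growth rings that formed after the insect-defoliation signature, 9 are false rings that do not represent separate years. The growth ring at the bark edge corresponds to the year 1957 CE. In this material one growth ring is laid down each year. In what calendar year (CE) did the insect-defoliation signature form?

Between growth ring 303 and the bark edge there are 413 − 303 = 110 growth rings.
110 − 9 false = 101 true growth rings after the insect-defoliation signature.
The growth ring at the bark edge is 1957 CE, so the insect-defoliation signature dates to 1957 − 101 = 1856 CE.

1856 CE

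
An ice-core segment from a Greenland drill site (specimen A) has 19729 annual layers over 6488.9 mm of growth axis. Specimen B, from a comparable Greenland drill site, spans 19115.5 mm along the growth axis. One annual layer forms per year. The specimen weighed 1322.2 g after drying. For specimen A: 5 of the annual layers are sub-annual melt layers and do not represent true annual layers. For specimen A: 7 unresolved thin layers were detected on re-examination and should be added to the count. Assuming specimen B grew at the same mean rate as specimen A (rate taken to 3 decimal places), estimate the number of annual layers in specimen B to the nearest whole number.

58102 annual layers

Specimen A: adjusted count: 19729 − 5 + 7 = 19731 annual layers.
A: Extension rate ≈ 6488.9 / 19731 = 0.329 mm per year.
For B, 19115.5 / 0.329 = 58101.82 years ≈ 58102 annual layers.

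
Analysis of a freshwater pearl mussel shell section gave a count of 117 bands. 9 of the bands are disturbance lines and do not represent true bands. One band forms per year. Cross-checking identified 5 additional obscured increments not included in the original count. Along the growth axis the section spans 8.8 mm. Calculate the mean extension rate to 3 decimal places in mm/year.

Adjusted count: 117 − 9 + 5 = 113 bands.
Extension rate ≈ 8.8 / 113 = 0.078 mm/year.

0.078 mm/year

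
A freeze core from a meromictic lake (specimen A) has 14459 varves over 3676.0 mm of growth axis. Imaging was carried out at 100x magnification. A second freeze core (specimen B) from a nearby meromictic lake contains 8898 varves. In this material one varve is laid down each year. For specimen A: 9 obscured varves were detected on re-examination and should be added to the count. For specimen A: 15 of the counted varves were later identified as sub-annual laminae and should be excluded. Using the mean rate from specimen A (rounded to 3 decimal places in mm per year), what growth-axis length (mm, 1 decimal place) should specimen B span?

Specimen A: correcting the raw count gives 14459 − 15 + 9 = 14453 true varves.
A: Mean rate = 3676.0 mm / 14453 years ≈ 0.254 mm/yr.
Length of B = 0.254 × 8898 = 2260.1 mm.

2260.1 mm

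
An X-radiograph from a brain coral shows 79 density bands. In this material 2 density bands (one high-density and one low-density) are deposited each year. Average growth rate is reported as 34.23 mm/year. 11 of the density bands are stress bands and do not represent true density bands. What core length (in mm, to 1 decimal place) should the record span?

Adjusted count: 79 − 11 = 68 density bands.
68 density bands at 2 per year is 68 / 2 = 34 years.
Length ≈ 34.23 × 34 = 1163.8 mm.

1163.8 mm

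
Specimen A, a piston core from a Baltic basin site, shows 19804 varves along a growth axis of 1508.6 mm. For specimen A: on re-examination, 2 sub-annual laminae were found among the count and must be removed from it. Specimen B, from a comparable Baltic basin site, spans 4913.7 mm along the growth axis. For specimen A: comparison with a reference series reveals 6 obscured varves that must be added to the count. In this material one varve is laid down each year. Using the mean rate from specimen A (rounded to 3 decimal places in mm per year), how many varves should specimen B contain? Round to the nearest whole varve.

64654 varves

Specimen A: true varve count = 19804 − 2 + 6 = 19808.
A: 1508.6 mm over 19808 years gives 1508.6 / 19808 ≈ 0.076 mm/year.
B spans 4913.7 / 0.076 = 64653.95 years ≈ 64654 varves.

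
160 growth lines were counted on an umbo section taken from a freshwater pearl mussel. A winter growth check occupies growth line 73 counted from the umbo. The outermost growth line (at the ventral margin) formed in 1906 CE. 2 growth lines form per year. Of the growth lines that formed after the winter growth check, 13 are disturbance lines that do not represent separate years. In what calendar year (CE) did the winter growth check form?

1869 CE

Between growth line 73 and the ventral margin there are 160 − 73 = 87 growth lines.
Removing the 13 false growth lines leaves 87 − 13 = 74 true growth lines beyond the winter growth check.
With 2 growth lines per year, 74 / 2 = 37 years.
1906 − 37 = 1869 CE.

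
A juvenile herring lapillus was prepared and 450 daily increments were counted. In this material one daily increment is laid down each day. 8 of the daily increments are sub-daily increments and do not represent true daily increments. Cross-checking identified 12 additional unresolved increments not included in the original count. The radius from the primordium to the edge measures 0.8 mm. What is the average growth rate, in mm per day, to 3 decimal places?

Adjusted count: 450 − 8 + 12 = 454 daily increments.
Mean rate = 0.8 mm / 454 days ≈ 0.002 mm per day.

0.002 mm per day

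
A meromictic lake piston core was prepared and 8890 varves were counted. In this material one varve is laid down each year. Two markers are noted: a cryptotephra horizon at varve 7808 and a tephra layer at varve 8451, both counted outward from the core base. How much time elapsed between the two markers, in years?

643 yr

The two markers are separated by 8451 − 7808 = 643 varves.
One varve per year makes the interval 643 years.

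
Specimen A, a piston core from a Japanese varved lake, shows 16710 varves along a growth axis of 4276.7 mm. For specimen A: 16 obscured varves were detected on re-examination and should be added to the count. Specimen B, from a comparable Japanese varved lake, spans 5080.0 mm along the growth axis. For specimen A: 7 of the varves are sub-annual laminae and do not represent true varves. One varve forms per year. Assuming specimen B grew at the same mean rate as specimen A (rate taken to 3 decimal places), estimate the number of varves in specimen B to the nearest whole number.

Specimen A: true varve count = 16710 − 7 + 16 = 16719.
A: 4276.7 mm over 16719 years gives 4276.7 / 16719 ≈ 0.256 mm/yr.
For B, 5080.0 / 0.256 = 19843.75 years ≈ 19844 varves.

19844 varves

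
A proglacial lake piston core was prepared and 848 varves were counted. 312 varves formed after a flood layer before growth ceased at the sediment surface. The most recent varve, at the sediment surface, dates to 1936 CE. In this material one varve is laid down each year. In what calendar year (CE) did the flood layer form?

There are 312 varves younger than the flood layer.
1936 − 312 = 1624 CE.

1624 CE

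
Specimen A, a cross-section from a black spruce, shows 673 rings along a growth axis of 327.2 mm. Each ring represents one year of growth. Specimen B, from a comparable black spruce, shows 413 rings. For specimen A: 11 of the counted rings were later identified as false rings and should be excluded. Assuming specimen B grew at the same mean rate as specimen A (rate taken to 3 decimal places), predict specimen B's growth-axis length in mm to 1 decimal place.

204.0 mm

Specimen A: after corrections the count is 673 − 11 = 662 rings.
A: Extension rate ≈ 327.2 / 662 = 0.494 mm per year.
B's length ≈ 0.494 × 413 = 204.0 mm.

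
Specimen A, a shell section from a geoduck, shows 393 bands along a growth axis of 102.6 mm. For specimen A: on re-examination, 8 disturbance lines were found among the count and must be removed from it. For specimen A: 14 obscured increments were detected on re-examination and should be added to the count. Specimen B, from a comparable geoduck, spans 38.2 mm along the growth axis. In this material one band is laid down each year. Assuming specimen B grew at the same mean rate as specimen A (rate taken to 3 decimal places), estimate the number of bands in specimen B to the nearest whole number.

149 bands

Specimen A: after corrections the count is 393 − 8 + 14 = 399 bands.
A: Mean rate = 102.6 mm / 399 years ≈ 0.257 mm per year.
Specimen B: 38.2 mm / 0.257 mm per year = 148.64 years ≈ 149 bands.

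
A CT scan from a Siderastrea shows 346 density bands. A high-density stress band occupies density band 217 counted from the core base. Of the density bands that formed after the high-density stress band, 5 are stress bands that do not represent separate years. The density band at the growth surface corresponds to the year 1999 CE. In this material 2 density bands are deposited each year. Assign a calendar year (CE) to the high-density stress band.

1937 CE

Between density band 217 and the growth surface there are 346 − 217 = 129 density bands.
Removing the 5 false density bands leaves 129 − 5 = 124 true density bands beyond the high-density stress band.
Dividing by 2 density bands per year: 124 / 2 = 62 years.
The density band at the growth surface is 1999 CE, so the high-density stress band dates to 1999 − 62 = 1937 CE.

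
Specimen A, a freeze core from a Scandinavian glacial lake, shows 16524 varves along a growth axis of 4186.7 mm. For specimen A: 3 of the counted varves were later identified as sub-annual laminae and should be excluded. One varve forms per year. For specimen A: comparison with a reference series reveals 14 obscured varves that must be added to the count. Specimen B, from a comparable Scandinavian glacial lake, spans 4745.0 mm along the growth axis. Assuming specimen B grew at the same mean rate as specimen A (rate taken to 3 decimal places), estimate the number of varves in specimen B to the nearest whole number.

Specimen A: correcting the raw count gives 16524 − 3 + 14 = 16535 true varves.
A: Extension rate ≈ 4186.7 / 16535 = 0.253 mm/yr.
B spans 4745.0 / 0.253 = 18754.94 years ≈ 18755 varves.

18755 varves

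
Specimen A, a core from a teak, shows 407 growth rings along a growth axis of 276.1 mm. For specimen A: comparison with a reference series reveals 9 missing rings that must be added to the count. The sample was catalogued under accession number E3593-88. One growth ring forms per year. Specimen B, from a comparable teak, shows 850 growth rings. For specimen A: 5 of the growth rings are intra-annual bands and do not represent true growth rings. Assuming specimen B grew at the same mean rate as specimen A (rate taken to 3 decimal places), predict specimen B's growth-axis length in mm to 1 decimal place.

571.2 mm

Specimen A: adjusted count: 407 − 5 + 9 = 411 growth rings.
A: Extension rate ≈ 276.1 / 411 = 0.672 mm/year.
For B, 0.672 mm/year × 850 years = 571.2 mm.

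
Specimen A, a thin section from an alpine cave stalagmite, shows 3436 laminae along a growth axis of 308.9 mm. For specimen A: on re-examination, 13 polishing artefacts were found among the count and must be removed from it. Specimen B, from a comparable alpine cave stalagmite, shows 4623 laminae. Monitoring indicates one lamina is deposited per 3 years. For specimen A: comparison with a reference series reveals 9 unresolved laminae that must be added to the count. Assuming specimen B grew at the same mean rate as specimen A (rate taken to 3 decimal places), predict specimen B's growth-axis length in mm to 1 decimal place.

Specimen A: adjusted count: 3436 − 13 + 9 = 3432 laminae.
Specimen A: 3432 laminae at 3 years each span 3432 × 3 = 10296 years.
A: 308.9 mm over 10296 years gives 308.9 / 10296 ≈ 0.030 mm/yr.
Specimen B: at 3 years per lamina, 4623 × 3 = 13869 years. B's length ≈ 0.030 × 13869 = 416.1 mm.

416.1 mm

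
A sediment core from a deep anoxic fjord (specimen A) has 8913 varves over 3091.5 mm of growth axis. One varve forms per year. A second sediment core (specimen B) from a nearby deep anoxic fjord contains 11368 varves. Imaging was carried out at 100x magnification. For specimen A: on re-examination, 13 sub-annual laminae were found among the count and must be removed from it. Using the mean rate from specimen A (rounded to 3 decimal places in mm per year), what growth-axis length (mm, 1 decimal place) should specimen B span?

3944.7 mm

Specimen A: adjusted count: 8913 − 13 = 8900 varves.
A: Extension rate ≈ 3091.5 / 8900 = 0.347 mm/yr.
Length of B = 0.347 × 11368 = 3944.7 mm.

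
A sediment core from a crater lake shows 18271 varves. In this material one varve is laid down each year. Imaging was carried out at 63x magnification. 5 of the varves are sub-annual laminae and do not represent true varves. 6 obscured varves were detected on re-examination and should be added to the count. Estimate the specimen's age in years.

18272 yr

Adjusted count: 18271 − 5 + 6 = 18272 varves.
With a one-to-one varve periodicity this is 18272 years.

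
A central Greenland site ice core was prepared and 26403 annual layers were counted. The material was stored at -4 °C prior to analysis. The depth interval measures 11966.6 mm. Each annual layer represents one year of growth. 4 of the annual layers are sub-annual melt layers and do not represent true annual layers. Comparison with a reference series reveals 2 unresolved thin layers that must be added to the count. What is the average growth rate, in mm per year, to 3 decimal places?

0.453 mm per year

After corrections the count is 26403 − 4 + 2 = 26401 annual layers.
11966.6 mm over 26401 years gives 11966.6 / 26401 ≈ 0.453 mm per year.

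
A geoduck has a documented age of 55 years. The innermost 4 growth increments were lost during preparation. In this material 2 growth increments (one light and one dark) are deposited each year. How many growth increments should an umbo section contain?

106 growth increments

With 2 growth increments per year, 55 years would produce 55 × 2 = 110 growth increments.
110 − 4 missed = 106 growth increments expected in the prepared section.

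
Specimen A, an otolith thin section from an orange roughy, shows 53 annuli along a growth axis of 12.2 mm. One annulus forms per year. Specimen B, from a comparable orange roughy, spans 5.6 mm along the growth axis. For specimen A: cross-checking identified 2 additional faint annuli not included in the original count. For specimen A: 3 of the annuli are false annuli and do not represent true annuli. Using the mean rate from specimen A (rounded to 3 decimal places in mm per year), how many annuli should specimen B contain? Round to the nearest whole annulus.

24 annuli

Specimen A: adjusted count: 53 − 3 + 2 = 52 annuli.
A: Extension rate ≈ 12.2 / 52 = 0.235 mm per year.
B spans 5.6 / 0.235 = 23.83 years ≈ 24 annuli.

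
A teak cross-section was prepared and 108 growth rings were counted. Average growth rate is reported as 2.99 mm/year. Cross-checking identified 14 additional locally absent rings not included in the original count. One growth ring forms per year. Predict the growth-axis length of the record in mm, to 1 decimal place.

364.8 mm

Adjusted count: 108 + 14 = 122 growth rings.
Length ≈ 2.99 × 122 = 364.8 mm.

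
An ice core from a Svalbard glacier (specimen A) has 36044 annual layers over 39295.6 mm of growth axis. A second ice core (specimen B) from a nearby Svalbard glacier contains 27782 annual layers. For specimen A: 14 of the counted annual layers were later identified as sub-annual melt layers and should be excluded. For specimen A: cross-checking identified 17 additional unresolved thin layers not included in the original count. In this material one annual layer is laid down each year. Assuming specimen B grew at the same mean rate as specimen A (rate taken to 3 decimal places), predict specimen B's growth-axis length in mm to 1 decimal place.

30282.4 mm

Specimen A: correcting the raw count gives 36044 − 14 + 17 = 36047 true annual layers.
A: Mean rate = 39295.6 mm / 36047 years ≈ 1.090 mm/yr.
Length of B = 1.090 × 27782 = 30282.4 mm.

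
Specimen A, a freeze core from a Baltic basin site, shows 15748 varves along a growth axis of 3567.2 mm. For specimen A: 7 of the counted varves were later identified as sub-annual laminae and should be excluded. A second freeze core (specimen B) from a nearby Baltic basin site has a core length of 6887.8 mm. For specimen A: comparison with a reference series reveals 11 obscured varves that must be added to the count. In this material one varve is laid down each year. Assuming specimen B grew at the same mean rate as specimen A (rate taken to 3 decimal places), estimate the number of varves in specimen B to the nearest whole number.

Specimen A: correcting the raw count gives 15748 − 7 + 11 = 15752 true varves.
A: Extension rate ≈ 3567.2 / 15752 = 0.226 mm per year.
For B, 6887.8 / 0.226 = 30476.99 years ≈ 30477 varves.

30477 varves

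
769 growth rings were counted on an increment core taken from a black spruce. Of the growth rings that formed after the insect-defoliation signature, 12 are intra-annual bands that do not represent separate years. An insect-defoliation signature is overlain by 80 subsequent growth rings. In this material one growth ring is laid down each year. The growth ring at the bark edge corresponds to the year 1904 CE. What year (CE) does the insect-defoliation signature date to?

1836 CE

80 growth rings post-date the insect-defoliation signature.
Removing the 12 false growth rings leaves 80 − 12 = 68 true growth rings beyond the insect-defoliation signature.
The growth ring at the bark edge is 1904 CE, so the insect-defoliation signature dates to 1904 − 68 = 1836 CE.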